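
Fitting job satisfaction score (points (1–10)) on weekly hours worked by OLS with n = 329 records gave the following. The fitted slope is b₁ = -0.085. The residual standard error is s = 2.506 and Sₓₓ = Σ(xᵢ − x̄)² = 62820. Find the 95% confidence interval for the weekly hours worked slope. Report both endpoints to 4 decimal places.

SE(b₁) = s/√Sₓₓ = 2.506/√62820 = 0.00999844.
df = n − 2 = 327.
t* = t_{0.025, 327} = 1.967245.
Margin = t* × SE = 1.967245 × 0.00999844 = 0.019669.
CI: -0.085 ± 0.019669 → (-0.1047, -0.0653).
With 95% confidence, each one-unit increase in weekly hours worked is associated with a change of between -0.1047 and -0.0653 points (1–10) in job satisfaction score.

(-0.1047, -0.0653)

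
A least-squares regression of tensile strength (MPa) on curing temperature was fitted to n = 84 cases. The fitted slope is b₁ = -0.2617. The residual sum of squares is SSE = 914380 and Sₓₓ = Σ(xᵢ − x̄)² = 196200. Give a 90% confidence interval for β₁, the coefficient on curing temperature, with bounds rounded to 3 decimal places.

(-0.658, 0.135)

MSE = SSE/(n − 2) = 914380/82 = 11151.
SE(b₁) = √(MSE/Sₓₓ) = √(11151/196200) = 0.2384.
df = n − 2 = 82.
t* = t_{0.05, 82} = 1.663649.
Margin = t* × SE = 1.663649 × 0.2384 = 0.39661.
CI: -0.2617 ± 0.39661 → (-0.658, 0.135).
With 90% confidence, each one-unit increase in curing temperature is associated with a change of between -0.658 and 0.135 MPa in tensile strength.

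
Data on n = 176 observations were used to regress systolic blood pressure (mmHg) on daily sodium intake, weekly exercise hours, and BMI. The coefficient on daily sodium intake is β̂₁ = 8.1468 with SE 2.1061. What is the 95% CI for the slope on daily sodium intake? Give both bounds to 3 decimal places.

df = n − k − 1 = 176 − 3 − 1 = 172.
t* = t_{0.025, 172} = 1.973852.
Margin = t* × SE = 1.973852 × 2.1061 = 4.15713.
CI: 8.1468 ± 4.15713 → (3.990, 12.304).
With 95% confidence, each one-unit increase in daily sodium intake is associated with a change of between 3.990 and 12.304 mmHg in systolic blood pressure, holding the other predictors fixed.

(3.990, 12.304)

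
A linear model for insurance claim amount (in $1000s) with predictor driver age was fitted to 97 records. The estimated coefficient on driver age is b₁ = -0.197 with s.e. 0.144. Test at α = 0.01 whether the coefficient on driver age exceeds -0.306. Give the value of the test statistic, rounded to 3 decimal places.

H₀: β₁ = -0.306 vs H₁: β₁ > -0.306.
t = (b₁ − β₁⁰)/SE = (-0.197 − (-0.306)) / 0.144 = 0.757.
df = n − 2 = 97 − 2 = 95.
One-sided p ≈ 0.2255, which is ≥ 0.01, so fail to reject H₀.
The data do not give significant evidence that the true slope on driver age exceeds -0.306 $1000s per unit.

t = 0.757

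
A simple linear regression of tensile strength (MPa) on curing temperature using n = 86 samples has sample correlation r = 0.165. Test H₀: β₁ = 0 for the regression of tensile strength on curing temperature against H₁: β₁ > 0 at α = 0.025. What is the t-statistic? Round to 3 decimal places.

t = r·√(n − 2)/√(1 − r²) = 0.165·√84/√0.972775 = 1.533.
df = n − 2 = 84.
One-sided p ≈ 0.0645, which is ≥ 0.025, so fail to reject H₀.
The data do not give significant evidence of a linear association between curing temperature and tensile strength.

t = 1.533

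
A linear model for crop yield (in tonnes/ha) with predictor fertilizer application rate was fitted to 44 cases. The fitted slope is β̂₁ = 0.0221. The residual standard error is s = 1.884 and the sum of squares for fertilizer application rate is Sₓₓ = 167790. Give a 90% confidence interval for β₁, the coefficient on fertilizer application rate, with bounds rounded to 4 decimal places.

SE(β̂₁) = s/√Sₓₓ = 1.884/√167790 = 0.00459936.
df = n − 2 = 42.
t* = t_{0.05, 42} = 1.681952.
Margin = t* × SE = 1.681952 × 0.00459936 = 0.007736.
CI: 0.0221 ± 0.007736 → (0.0144, 0.0298).
With 90% confidence, each one-unit increase in fertilizer application rate is associated with a change of between 0.0144 and 0.0298 tonnes/ha in crop yield.

(0.0144, 0.0298)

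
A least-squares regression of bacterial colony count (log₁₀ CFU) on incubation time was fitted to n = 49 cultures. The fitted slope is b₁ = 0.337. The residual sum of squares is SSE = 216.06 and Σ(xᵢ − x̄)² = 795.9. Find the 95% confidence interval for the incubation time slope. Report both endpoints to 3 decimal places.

MSE = SSE/(n − 2) = 216.06/47 = 4.59702.
SE(b₁) = √(MSE/Sₓₓ) = √(4.59702/795.9) = 0.0759992.
df = n − 2 = 47.
t* = t_{0.025, 47} = 2.011741.
Margin = t* × SE = 2.011741 × 0.0759992 = 0.15289.
CI: 0.337 ± 0.15289 → (0.184, 0.490).
With 95% confidence, each one-unit increase in incubation time is associated with a change of between 0.184 and 0.490 log₁₀ CFU in bacterial colony count.

(0.184, 0.490)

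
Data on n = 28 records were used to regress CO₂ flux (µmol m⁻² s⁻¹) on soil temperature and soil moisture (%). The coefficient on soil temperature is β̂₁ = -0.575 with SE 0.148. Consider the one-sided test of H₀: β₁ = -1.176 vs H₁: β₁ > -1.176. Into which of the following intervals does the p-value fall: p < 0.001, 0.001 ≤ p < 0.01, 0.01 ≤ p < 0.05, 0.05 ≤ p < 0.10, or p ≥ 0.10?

t = (-0.575 − (-1.176)) / 0.148 = 4.061.
df = n − k − 1 = 28 − 2 − 1 = 25.
One-sided p = P(T_{25} > t) ≈ 0.0002.
So p < 0.001.

p < 0.001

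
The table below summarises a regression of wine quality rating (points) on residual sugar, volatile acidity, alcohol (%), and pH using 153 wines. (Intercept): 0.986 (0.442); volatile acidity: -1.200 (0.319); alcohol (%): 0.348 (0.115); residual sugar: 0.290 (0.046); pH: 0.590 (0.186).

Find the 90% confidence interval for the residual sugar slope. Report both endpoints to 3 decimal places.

Read off: b = 0.290, SE = 0.046 for residual sugar.
df = n − k − 1 = 153 − 4 − 1 = 148.
t* = t_{0.05, 148} = 1.655215.
Margin = t* × SE = 1.655215 × 0.046 = 0.07614.
CI: 0.290 ± 0.07614 → (0.214, 0.366).

(0.214, 0.366)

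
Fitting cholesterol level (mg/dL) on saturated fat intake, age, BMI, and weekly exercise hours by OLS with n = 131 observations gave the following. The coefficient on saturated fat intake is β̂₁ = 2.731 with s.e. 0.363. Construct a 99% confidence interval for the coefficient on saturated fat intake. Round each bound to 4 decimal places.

df = n − k − 1 = 131 − 4 − 1 = 126.
t* = t_{0.005, 126} = 2.615412.
Margin = t* × SE = 2.615412 × 0.363 = 0.949395.
CI: 2.731 ± 0.949395 → (1.7816, 3.6804).
With 99% confidence, each one-unit increase in saturated fat intake is associated with a change of between 1.7816 and 3.6804 mg/dL in cholesterol level, holding the other predictors fixed.

(1.7816, 3.6804)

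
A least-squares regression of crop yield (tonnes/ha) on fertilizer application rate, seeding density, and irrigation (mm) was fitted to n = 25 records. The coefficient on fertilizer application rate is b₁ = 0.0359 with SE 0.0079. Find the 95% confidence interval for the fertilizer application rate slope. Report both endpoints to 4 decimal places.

(0.0195, 0.0523)

df = n − k − 1 = 25 − 3 − 1 = 21.
t* = t_{0.025, 21} = 2.079614.
Margin = t* × SE = 2.079614 × 0.0079 = 0.016429.
CI: 0.0359 ± 0.016429 → (0.0195, 0.0523).
With 95% confidence, each one-unit increase in fertilizer application rate is associated with a change of between 0.0195 and 0.0523 tonnes/ha in crop yield, holding the other predictors fixed.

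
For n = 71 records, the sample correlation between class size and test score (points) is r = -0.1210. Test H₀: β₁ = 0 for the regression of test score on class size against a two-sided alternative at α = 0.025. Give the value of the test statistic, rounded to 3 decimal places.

t = r·√(n − 2)/√(1 − r²) = -0.1210·√69/√0.985359 = -1.013.
df = n − 2 = 69.
Two-sided p ≈ 0.3148, which is ≥ 0.025, so fail to reject H₀.
The data do not give significant evidence of a linear association between class size and test score.

t = -1.013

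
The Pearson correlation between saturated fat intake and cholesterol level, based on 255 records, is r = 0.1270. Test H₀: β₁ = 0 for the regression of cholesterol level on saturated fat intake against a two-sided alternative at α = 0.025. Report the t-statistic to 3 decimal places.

t = 2.037

t = r·√(n − 2)/√(1 − r²) = 0.1270·√253/√0.983871 = 2.037.
df = n − 2 = 253.
Two-sided p ≈ 0.0427, which is ≥ 0.025, so fail to reject H₀.
The data do not give significant evidence of a linear association between saturated fat intake and cholesterol level.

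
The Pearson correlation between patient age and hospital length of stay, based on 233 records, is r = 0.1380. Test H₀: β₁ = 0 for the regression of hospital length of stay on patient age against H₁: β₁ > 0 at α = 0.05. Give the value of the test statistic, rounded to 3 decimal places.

t = 2.118

t = r·√(n − 2)/√(1 − r²) = 0.1380·√231/√0.980956 = 2.118.
df = n − 2 = 231.
One-sided p ≈ 0.0176, which is < 0.05, so reject H₀.
There is evidence of a linear association between patient age and hospital length of stay.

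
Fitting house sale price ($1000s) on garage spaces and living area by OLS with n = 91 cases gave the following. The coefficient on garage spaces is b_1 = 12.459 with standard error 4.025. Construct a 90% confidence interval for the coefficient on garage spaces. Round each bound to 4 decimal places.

(5.7680, 19.1500)

df = n − k − 1 = 91 − 2 − 1 = 88.
t* = t_{0.05, 88} = 1.662354.
Margin = t* × SE = 1.662354 × 4.025 = 6.690975.
CI: 12.459 ± 6.690975 → (5.7680, 19.1500).
With 90% confidence, each one-unit increase in garage spaces is associated with a change of between 5.7680 and 19.1500 $1000s in house sale price, holding the other predictors fixed.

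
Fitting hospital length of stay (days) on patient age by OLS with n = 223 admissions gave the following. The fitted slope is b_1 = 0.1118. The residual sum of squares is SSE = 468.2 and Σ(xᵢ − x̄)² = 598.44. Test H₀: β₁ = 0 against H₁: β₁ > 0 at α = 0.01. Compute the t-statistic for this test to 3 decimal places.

t = 1.879

MSE = SSE/(n − 2) = 468.2/221 = 2.11855.
SE(b_1) = √(MSE/Sₓₓ) = √(2.11855/598.44) = 0.0594989.
t = 0.1118 / 0.0594989 = 1.879.
df = n − 2 = 221.
One-sided p ≈ 0.0308, which is ≥ 0.01, so fail to reject H₀.
The data do not give significant evidence that the true slope on patient age is positive.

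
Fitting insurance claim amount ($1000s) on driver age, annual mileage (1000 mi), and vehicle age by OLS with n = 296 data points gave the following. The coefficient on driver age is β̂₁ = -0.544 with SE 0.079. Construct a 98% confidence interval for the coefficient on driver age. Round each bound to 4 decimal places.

df = n − k − 1 = 296 − 3 − 1 = 292.
t* = t_{0.01, 292} = 2.339186.
Margin = t* × SE = 2.339186 × 0.079 = 0.184796.
CI: -0.544 ± 0.184796 → (-0.7288, -0.3592).
With 98% confidence, each one-unit increase in driver age is associated with a change of between -0.7288 and -0.3592 $1000s in insurance claim amount, holding the other predictors fixed.

(-0.7288, -0.3592)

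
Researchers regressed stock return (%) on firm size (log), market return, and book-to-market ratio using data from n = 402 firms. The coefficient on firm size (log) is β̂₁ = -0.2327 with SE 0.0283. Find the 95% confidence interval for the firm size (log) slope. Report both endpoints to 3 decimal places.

df = n − k − 1 = 402 − 3 − 1 = 398.
t* = t_{0.025, 398} = 1.965942.
Margin = t* × SE = 1.965942 × 0.0283 = 0.05564.
CI: -0.2327 ± 0.05564 → (-0.288, -0.177).
With 95% confidence, each one-unit increase in firm size (log) is associated with a change of between -0.288 and -0.177 % in stock return, holding the other predictors fixed.

(-0.288, -0.177)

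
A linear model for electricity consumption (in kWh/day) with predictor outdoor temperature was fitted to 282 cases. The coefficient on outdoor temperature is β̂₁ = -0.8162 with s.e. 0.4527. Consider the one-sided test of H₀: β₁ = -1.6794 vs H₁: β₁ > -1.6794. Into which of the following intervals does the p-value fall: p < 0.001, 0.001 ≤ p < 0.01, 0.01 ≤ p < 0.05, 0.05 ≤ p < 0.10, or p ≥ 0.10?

t = (-0.8162 − (-1.6794)) / 0.4527 = 1.907.
df = n − 2 = 282 − 2 = 280.
One-sided p = P(T_{280} > t) ≈ 0.0288.
So 0.01 ≤ p < 0.05.

0.01 ≤ p < 0.05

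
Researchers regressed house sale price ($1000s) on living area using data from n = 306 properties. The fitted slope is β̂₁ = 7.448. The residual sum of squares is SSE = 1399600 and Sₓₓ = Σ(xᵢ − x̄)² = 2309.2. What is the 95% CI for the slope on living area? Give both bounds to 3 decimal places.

MSE = SSE/(n − 2) = 1399600/304 = 4603.95.
SE(β̂₁) = √(MSE/Sₓₓ) = √(4603.95/2309.2) = 1.412.
df = n − 2 = 304.
t* = t_{0.025, 304} = 1.967798.
Margin = t* × SE = 1.967798 × 1.412 = 2.77853.
CI: 7.448 ± 2.77853 → (4.669, 10.227).
With 95% confidence, each one-unit increase in living area is associated with a change of between 4.669 and 10.227 $1000s in house sale price.

(4.669, 10.227)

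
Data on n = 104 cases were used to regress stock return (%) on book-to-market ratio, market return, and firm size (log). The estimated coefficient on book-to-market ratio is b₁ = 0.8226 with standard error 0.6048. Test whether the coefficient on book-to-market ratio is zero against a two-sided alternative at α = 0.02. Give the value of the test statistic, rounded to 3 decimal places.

t = 1.360

H₀: β₁ = 0 vs H₁: β₁ ≠ 0.
t = (b₁ − β₁⁰)/SE = 0.8226 / 0.6048 = 1.360.
df = n − k − 1 = 104 − 3 − 1 = 100.
Two-sided p ≈ 0.1769, which is ≥ 0.02, so fail to reject H₀.
The data do not give significant evidence of an association between book-to-market ratio and stock return, after adjusting for the other predictors.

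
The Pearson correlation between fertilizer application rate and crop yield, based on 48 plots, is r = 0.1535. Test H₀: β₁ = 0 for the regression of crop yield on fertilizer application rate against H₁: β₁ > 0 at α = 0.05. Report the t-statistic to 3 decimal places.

t = 1.054

t = r·√(n − 2)/√(1 − r²) = 0.1535·√46/√0.976438 = 1.054.
df = n − 2 = 46.
One-sided p ≈ 0.1488, which is ≥ 0.05, so fail to reject H₀.
The data do not give significant evidence of a linear association between fertilizer application rate and crop yield.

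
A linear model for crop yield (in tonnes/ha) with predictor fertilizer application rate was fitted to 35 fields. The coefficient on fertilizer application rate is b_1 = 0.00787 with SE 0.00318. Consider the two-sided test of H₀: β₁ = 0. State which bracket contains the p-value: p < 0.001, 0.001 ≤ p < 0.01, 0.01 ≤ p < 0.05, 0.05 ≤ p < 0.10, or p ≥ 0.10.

0.01 ≤ p < 0.05

t = 0.00787 / 0.00318 = 2.475.
df = n − 2 = 35 − 2 = 33.
Two-sided p = 2·P(T_{33} > |t|) ≈ 0.0186.
So 0.01 ≤ p < 0.05.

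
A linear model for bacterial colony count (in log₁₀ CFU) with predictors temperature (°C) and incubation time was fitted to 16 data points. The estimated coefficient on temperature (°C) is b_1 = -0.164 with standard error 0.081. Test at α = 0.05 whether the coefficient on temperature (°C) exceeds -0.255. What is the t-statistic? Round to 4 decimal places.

t = 1.1235

H₀: β₁ = -0.255 vs H₁: β₁ > -0.255.
t = (b_1 − β₁⁰)/SE = (-0.164 − (-0.255)) / 0.081 = 1.1235.
df = n − k − 1 = 16 − 2 − 1 = 13.
One-sided p ≈ 0.1408, which is ≥ 0.05, so fail to reject H₀.
The data do not give significant evidence that the true slope on temperature (°C) exceeds -0.255 log₁₀ CFU per unit, holding the other predictors fixed.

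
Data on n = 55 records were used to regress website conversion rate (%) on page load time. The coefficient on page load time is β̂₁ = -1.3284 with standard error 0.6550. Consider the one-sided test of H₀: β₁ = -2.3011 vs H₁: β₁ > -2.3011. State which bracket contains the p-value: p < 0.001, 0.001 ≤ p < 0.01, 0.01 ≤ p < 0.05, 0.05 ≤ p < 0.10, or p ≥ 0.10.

t = (-1.3284 − (-2.3011)) / 0.6550 = 1.485.
df = n − 2 = 55 − 2 = 53.
One-sided p = P(T_{53} > t) ≈ 0.0717.
So 0.05 ≤ p < 0.10.

0.05 ≤ p < 0.10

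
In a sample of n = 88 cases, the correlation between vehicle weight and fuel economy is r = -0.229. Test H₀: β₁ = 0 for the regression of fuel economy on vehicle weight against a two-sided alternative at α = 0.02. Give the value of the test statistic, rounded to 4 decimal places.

t = -2.1816

t = r·√(n − 2)/√(1 − r²) = -0.229·√86/√0.947559 = -2.1816.
df = n − 2 = 86.
Two-sided p ≈ 0.0319, which is ≥ 0.02, so fail to reject H₀.
The data do not give significant evidence of a linear association between vehicle weight and fuel economy.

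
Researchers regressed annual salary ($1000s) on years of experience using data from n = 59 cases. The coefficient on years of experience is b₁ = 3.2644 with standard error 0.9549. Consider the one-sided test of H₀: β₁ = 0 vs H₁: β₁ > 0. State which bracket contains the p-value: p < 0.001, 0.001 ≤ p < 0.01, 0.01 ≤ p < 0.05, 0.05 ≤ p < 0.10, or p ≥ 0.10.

t = 3.2644 / 0.9549 = 3.419.
df = n − 2 = 59 − 2 = 57.
One-sided p = P(T_{57} > t) ≈ 0.0006.
So p < 0.001.

p < 0.001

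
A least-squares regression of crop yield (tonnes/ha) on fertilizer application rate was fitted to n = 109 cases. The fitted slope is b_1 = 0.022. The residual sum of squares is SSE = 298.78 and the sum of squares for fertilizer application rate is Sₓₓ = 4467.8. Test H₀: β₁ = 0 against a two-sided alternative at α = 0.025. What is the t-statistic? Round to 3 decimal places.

MSE = SSE/(n − 2) = 298.78/107 = 2.79234.
SE(b_1) = √(MSE/Sₓₓ) = √(2.79234/4467.8) = 0.0249998.
t = 0.022 / 0.0249998 = 0.880.
df = n − 2 = 107.
Two-sided p ≈ 0.3808, which is ≥ 0.025, so fail to reject H₀.
The data do not give significant evidence of an association between fertilizer application rate and crop yield.

t = 0.880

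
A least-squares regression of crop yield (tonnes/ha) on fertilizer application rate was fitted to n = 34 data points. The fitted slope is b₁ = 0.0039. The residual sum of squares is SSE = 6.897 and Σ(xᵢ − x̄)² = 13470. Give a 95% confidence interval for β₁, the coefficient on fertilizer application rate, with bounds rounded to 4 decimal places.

(-0.0042, 0.0120)

MSE = SSE/(n − 2) = 6.897/32 = 0.215531.
SE(b₁) = √(MSE/Sₓₓ) = √(0.215531/13470) = 0.0040001.
df = n − 2 = 32.
t* = t_{0.025, 32} = 2.036933.
Margin = t* × SE = 2.036933 × 0.0040001 = 0.008148.
CI: 0.0039 ± 0.008148 → (-0.0042, 0.0120).
With 95% confidence, each one-unit increase in fertilizer application rate is associated with a change of between -0.0042 and 0.0120 tonnes/ha in crop yield.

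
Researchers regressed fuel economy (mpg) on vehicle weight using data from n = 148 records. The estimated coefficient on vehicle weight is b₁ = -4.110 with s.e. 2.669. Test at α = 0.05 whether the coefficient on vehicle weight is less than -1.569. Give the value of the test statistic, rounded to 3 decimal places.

t = -0.952

H₀: β₁ = -1.569 vs H₁: β₁ < -1.569.
t = (b₁ − β₁⁰)/SE = (-4.110 − (-1.569)) / 2.669 = -0.952.
df = n − 2 = 148 − 2 = 146.
One-sided p ≈ 0.1713, which is ≥ 0.05, so fail to reject H₀.
The data do not give significant evidence that the true slope on vehicle weight is below -1.569 mpg per unit.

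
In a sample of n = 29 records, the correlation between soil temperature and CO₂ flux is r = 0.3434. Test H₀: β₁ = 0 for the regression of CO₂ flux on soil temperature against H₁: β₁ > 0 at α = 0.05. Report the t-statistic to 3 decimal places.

t = r·√(n − 2)/√(1 − r²) = 0.3434·√27/√0.882076 = 1.900.
df = n − 2 = 27.
One-sided p ≈ 0.0341, which is < 0.05, so reject H₀.
There is evidence of a linear association between soil temperature and CO₂ flux.

t = 1.900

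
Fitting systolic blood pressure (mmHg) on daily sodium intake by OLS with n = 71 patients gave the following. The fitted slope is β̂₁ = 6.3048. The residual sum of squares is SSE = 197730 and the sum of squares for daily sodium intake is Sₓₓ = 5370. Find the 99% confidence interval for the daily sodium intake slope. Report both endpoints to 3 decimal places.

(4.370, 8.240)

MSE = SSE/(n − 2) = 197730/69 = 2865.65.
SE(β̂₁) = √(MSE/Sₓₓ) = √(2865.65/5370) = 0.730507.
df = n − 2 = 69.
t* = t_{0.005, 69} = 2.648977.
Margin = t* × SE = 2.648977 × 0.730507 = 1.93510.
CI: 6.3048 ± 1.93510 → (4.370, 8.240).
With 99% confidence, each one-unit increase in daily sodium intake is associated with a change of between 4.370 and 8.240 mmHg in systolic blood pressure.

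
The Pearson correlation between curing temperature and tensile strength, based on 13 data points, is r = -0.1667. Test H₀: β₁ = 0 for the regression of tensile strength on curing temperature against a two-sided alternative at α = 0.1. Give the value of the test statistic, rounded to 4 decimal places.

t = -0.5607

t = r·√(n − 2)/√(1 − r²) = -0.1667·√11/√0.972211 = -0.5607.
df = n − 2 = 11.
Two-sided p ≈ 0.5862, which is ≥ 0.1, so fail to reject H₀.
The data do not give significant evidence of a linear association between curing temperature and tensile strength.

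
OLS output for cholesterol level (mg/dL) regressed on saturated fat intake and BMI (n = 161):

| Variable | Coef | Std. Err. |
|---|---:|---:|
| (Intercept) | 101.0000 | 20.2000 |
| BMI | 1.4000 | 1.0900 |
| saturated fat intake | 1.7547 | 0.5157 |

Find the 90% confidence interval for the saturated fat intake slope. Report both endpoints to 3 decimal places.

Read off: b = 1.7547, SE = 0.5157 for saturated fat intake.
df = n − k − 1 = 161 − 2 − 1 = 158.
t* = t_{0.05, 158} = 1.654555.
Margin = t* × SE = 1.654555 × 0.5157 = 0.85325.
CI: 1.7547 ± 0.85325 → (0.901, 2.608).

(0.901, 2.608)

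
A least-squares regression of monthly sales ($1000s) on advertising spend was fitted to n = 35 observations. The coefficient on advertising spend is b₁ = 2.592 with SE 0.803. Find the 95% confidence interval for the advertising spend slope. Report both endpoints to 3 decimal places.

df = n − 2 = 35 − 2 = 33.
t* = t_{0.025, 33} = 2.034515.
Margin = t* × SE = 2.034515 × 0.803 = 1.63372.
CI: 2.592 ± 1.63372 → (0.958, 4.226).
With 95% confidence, each one-unit increase in advertising spend is associated with a change of between 0.958 and 4.226 $1000s in monthly sales.

(0.958, 4.226)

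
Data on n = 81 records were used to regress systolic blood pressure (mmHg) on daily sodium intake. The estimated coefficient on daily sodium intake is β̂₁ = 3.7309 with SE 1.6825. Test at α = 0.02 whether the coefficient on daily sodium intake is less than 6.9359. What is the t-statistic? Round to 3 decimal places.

t = -1.905

H₀: β₁ = 6.9359 vs H₁: β₁ < 6.9359.
t = (β̂₁ − β₁⁰)/SE = (3.7309 − 6.9359) / 1.6825 = -1.905.
df = n − 2 = 81 − 2 = 79.
One-sided p ≈ 0.0302, which is ≥ 0.02, so fail to reject H₀.
The data do not give significant evidence that the true slope on daily sodium intake is below 6.9359 mmHg per unit.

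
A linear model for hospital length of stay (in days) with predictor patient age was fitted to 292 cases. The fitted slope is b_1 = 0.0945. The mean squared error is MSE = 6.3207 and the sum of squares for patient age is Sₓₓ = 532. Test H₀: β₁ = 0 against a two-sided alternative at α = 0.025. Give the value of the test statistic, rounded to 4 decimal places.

t = 0.8670

SE(b_1) = √(MSE/Sₓₓ) = √(6.3207/532) = 0.109.
t = 0.0945 / 0.109 = 0.8670.
df = n − 2 = 290.
Two-sided p ≈ 0.3867, which is ≥ 0.025, so fail to reject H₀.
The data do not give significant evidence of an association between patient age and hospital length of stay.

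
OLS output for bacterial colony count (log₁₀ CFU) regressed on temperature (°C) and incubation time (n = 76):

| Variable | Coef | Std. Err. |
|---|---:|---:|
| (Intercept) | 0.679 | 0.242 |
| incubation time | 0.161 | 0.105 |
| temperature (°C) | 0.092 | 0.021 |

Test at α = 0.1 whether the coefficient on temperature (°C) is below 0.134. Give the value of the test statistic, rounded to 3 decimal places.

Read off: b = 0.092, SE = 0.021 for temperature (°C).
H₀: β₁ = 0.134 vs H₁: β₁ < 0.134.
t = (0.092 − 0.134) / 0.021 = -2.000.
df = n − k − 1 = 76 − 2 − 1 = 73.
One-sided p ≈ 0.0246, which is < 0.1, so reject H₀.
There is evidence that the true slope on temperature (°C) is below 0.134 log₁₀ CFU per unit, holding the other predictors fixed.

t = -2.000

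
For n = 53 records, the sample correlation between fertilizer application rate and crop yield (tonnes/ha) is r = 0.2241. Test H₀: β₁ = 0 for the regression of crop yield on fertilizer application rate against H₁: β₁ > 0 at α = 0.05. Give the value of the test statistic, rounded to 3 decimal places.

t = r·√(n − 2)/√(1 − r²) = 0.2241·√51/√0.949779 = 1.642.
df = n − 2 = 51.
One-sided p ≈ 0.0534, which is ≥ 0.05, so fail to reject H₀.
The data do not give significant evidence of a linear association between fertilizer application rate and crop yield.

t = 1.642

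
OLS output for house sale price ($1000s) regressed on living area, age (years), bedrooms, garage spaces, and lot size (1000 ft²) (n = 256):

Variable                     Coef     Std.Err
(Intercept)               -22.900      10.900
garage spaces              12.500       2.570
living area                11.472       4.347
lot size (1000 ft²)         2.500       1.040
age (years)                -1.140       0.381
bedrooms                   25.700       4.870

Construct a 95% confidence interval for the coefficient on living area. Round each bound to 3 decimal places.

(2.911, 20.033)

Read off: b = 11.472, SE = 4.347 for living area.
df = n − k − 1 = 256 − 5 − 1 = 250.
t* = t_{0.025, 250} = 1.969498.
Margin = t* × SE = 1.969498 × 4.347 = 8.56141.
CI: 11.472 ± 8.56141 → (2.911, 20.033).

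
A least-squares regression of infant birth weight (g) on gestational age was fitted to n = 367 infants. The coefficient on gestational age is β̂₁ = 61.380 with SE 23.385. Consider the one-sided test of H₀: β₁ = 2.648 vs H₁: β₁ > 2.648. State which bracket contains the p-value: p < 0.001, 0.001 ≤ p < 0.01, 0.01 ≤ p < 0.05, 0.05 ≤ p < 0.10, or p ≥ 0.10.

0.001 ≤ p < 0.01

t = (61.380 − 2.648) / 23.385 = 2.512.
df = n − 2 = 367 − 2 = 365.
One-sided p = P(T_{365} > t) ≈ 0.0062.
So 0.001 ≤ p < 0.01.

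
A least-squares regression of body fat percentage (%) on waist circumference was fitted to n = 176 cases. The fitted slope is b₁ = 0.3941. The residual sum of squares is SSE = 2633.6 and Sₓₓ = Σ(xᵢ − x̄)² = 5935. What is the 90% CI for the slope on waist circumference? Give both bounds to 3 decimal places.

MSE = SSE/(n − 2) = 2633.6/174 = 15.1356.
SE(b₁) = √(MSE/Sₓₓ) = √(15.1356/5935) = 0.0504998.
df = n − 2 = 174.
t* = t_{0.05, 174} = 1.653658.
Margin = t* × SE = 1.653658 × 0.0504998 = 0.08351.
CI: 0.3941 ± 0.08351 → (0.311, 0.478).
With 90% confidence, each one-unit increase in waist circumference is associated with a change of between 0.311 and 0.478 % in body fat percentage.

(0.311, 0.478)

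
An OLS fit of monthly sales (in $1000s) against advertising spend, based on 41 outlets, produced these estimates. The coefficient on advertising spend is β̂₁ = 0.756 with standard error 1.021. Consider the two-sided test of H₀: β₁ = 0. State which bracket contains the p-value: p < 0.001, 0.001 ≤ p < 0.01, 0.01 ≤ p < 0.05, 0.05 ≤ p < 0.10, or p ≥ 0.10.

t = 0.756 / 1.021 = 0.740.
df = n − 2 = 41 − 2 = 39.
Two-sided p = 2·P(T_{39} > |t|) ≈ 0.4635.
So p ≥ 0.10.

p ≥ 0.10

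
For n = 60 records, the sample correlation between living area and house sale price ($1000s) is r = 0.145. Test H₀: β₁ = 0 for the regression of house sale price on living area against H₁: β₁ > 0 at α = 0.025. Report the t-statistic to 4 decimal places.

t = 1.1161

t = r·√(n − 2)/√(1 − r²) = 0.145·√58/√0.978975 = 1.1161.
df = n − 2 = 58.
One-sided p ≈ 0.1345, which is ≥ 0.025, so fail to reject H₀.
The data do not give significant evidence of a linear association between living area and house sale price.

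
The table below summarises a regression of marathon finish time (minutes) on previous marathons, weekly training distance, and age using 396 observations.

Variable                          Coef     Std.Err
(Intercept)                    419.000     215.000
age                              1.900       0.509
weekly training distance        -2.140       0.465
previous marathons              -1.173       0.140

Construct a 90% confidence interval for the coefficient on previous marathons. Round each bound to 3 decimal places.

(-1.404, -0.942)

Read off: b = -1.173, SE = 0.140 for previous marathons.
df = n − k − 1 = 396 − 3 − 1 = 392.
t* = t_{0.05, 392} = 1.64875.
Margin = t* × SE = 1.64875 × 0.140 = 0.23083.
CI: -1.173 ± 0.23083 → (-1.404, -0.942).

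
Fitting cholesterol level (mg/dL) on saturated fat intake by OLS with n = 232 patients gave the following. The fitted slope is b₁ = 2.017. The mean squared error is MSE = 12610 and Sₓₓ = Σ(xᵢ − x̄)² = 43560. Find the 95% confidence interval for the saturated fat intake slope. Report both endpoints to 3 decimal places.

SE(b₁) = √(MSE/Sₓₓ) = √(12610/43560) = 0.538039.
df = n − 2 = 230.
t* = t_{0.025, 230} = 1.970332.
Margin = t* × SE = 1.970332 × 0.538039 = 1.06011.
CI: 2.017 ± 1.06011 → (0.957, 3.077).
With 95% confidence, each one-unit increase in saturated fat intake is associated with a change of between 0.957 and 3.077 mg/dL in cholesterol level.

(0.957, 3.077)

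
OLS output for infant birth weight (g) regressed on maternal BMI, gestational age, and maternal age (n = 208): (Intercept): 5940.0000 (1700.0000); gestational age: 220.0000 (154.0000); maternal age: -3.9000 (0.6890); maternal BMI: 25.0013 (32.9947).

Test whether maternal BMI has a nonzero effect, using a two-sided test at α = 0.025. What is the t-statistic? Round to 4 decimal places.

Read off: b = 25.0013, SE = 32.9947 for maternal BMI.
H₀: β₁ = 0 vs H₁: β₁ ≠ 0.
t = 25.0013 / 32.9947 = 0.7577.
df = n − k − 1 = 208 − 3 − 1 = 204.
Two-sided p ≈ 0.4495, which is ≥ 0.025, so fail to reject H₀.
The data do not give significant evidence of an association between maternal BMI and infant birth weight, after adjusting for the other predictors.

t = 0.7577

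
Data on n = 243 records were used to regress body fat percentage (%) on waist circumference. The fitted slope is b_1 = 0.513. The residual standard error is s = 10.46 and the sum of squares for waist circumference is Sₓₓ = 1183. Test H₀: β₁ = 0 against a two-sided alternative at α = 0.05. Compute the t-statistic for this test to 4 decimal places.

SE(b_1) = s/√Sₓₓ = 10.46/√1183 = 0.304116.
t = 0.513 / 0.304116 = 1.6869.
df = n − 2 = 241.
Two-sided p ≈ 0.0929, which is ≥ 0.05, so fail to reject H₀.
The data do not give significant evidence of an association between waist circumference and body fat percentage.

t = 1.6869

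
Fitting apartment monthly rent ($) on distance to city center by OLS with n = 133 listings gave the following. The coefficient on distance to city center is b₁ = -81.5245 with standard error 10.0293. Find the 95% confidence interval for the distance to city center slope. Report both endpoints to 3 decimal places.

df = n − 2 = 133 − 2 = 131.
t* = t_{0.025, 131} = 1.978239.
Margin = t* × SE = 1.978239 × 10.0293 = 19.84035.
CI: -81.5245 ± 19.84035 → (-101.365, -61.684).
With 95% confidence, each one-unit increase in distance to city center is associated with a change of between -101.365 and -61.684 $ in apartment monthly rent.

(-101.365, -61.684)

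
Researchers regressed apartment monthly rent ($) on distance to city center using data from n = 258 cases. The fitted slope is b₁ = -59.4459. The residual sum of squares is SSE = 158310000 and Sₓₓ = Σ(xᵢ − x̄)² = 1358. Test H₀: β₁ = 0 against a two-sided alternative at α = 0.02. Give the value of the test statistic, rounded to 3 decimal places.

MSE = SSE/(n − 2) = 158310000/256 = 618398.
SE(b₁) = √(MSE/Sₓₓ) = √(618398/1358) = 21.3395.
t = -59.4459 / 21.3395 = -2.786.
df = n − 2 = 256.
Two-sided p ≈ 0.0057, which is < 0.02, so reject H₀.
There is evidence that distance to city center is associated with apartment monthly rent.

t = -2.786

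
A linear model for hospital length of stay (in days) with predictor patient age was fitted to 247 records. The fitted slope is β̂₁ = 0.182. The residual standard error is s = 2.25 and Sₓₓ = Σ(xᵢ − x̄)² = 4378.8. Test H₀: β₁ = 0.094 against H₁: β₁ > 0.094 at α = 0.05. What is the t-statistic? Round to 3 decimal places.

t = 2.588

SE(β̂₁) = s/√Sₓₓ = 2.25/√4378.8 = 0.034002.
t = (0.182 − 0.094) / 0.034002 = 2.588.
df = n − 2 = 245.
One-sided p ≈ 0.0051, which is < 0.05, so reject H₀.
There is evidence that the true slope on patient age exceeds 0.094 days per unit.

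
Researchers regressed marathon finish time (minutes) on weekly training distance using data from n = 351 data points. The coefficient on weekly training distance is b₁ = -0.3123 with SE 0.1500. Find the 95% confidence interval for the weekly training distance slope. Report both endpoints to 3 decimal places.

(-0.607, -0.017)

df = n − 2 = 351 − 2 = 349.
t* = t_{0.025, 349} = 1.966785.
Margin = t* × SE = 1.966785 × 0.1500 = 0.29502.
CI: -0.3123 ± 0.29502 → (-0.607, -0.017).
With 95% confidence, each one-unit increase in weekly training distance is associated with a change of between -0.607 and -0.017 minutes in marathon finish time.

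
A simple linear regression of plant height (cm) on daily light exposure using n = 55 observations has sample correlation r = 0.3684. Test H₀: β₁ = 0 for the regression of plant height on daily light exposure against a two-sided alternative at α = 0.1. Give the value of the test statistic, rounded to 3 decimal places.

t = r·√(n − 2)/√(1 − r²) = 0.3684·√53/√0.864281 = 2.885.
df = n − 2 = 53.
Two-sided p ≈ 0.0056, which is < 0.1, so reject H₀.
There is evidence of a linear association between daily light exposure and plant height.

t = 2.885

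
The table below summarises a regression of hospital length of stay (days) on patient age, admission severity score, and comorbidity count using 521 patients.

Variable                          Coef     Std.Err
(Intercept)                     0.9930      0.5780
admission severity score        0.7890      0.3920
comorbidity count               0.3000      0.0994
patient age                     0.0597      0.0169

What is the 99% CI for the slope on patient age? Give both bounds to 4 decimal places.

Read off: b = 0.0597, SE = 0.0169 for patient age.
df = n − k − 1 = 521 − 3 − 1 = 517.
t* = t_{0.005, 517} = 2.585372.
Margin = t* × SE = 2.585372 × 0.0169 = 0.043693.
CI: 0.0597 ± 0.043693 → (0.0160, 0.1034).

(0.0160, 0.1034)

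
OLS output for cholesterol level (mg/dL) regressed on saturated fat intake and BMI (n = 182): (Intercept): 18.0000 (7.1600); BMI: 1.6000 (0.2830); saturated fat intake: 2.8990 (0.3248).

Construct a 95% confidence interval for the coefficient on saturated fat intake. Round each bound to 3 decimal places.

(2.258, 3.540)

Read off: b = 2.8990, SE = 0.3248 for saturated fat intake.
df = n − k − 1 = 182 − 2 − 1 = 179.
t* = t_{0.025, 179} = 1.973305.
Margin = t* × SE = 1.973305 × 0.3248 = 0.64093.
CI: 2.8990 ± 0.64093 → (2.258, 3.540).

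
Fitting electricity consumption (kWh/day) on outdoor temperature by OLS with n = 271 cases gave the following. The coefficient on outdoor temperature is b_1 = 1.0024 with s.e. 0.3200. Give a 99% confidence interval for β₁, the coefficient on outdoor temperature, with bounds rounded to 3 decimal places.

df = n − 2 = 271 − 2 = 269.
t* = t_{0.005, 269} = 2.594229.
Margin = t* × SE = 2.594229 × 0.3200 = 0.83015.
CI: 1.0024 ± 0.83015 → (0.172, 1.833).
With 99% confidence, each one-unit increase in outdoor temperature is associated with a change of between 0.172 and 1.833 kWh/day in electricity consumption.

(0.172, 1.833)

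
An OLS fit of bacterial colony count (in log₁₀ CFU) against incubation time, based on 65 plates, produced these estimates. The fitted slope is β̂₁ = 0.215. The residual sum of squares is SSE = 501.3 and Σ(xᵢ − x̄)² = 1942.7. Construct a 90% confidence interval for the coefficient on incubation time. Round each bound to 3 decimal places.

(0.108, 0.322)

MSE = SSE/(n − 2) = 501.3/63 = 7.95714.
SE(β̂₁) = √(MSE/Sₓₓ) = √(7.95714/1942.7) = 0.0639994.
df = n − 2 = 63.
t* = t_{0.05, 63} = 1.669402.
Margin = t* × SE = 1.669402 × 0.0639994 = 0.10684.
CI: 0.215 ± 0.10684 → (0.108, 0.322).
With 90% confidence, each one-unit increase in incubation time is associated with a change of between 0.108 and 0.322 log₁₀ CFU in bacterial colony count.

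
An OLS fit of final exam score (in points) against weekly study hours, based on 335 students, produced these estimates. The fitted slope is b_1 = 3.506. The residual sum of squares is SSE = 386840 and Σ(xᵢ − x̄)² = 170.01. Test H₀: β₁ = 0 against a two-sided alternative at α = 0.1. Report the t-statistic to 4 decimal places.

MSE = SSE/(n − 2) = 386840/333 = 1161.68.
SE(b_1) = √(MSE/Sₓₓ) = √(1161.68/170.01) = 2.614.
t = 3.506 / 2.614 = 1.3412.
df = n − 2 = 333.
Two-sided p ≈ 0.1808, which is ≥ 0.1, so fail to reject H₀.
The data do not give significant evidence of an association between weekly study hours and final exam score.

t = 1.3412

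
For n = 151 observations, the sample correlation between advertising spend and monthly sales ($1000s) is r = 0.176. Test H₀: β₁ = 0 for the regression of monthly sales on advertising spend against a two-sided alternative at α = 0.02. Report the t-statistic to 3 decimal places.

t = r·√(n − 2)/√(1 − r²) = 0.176·√149/√0.969024 = 2.182.
df = n − 2 = 149.
Two-sided p ≈ 0.0306, which is ≥ 0.02, so fail to reject H₀.
The data do not give significant evidence of a linear association between advertising spend and monthly sales.

t = 2.182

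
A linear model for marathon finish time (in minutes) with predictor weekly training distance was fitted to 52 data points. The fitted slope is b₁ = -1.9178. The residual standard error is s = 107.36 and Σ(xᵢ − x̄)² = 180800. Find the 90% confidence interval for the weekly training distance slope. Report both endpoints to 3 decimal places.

SE(b₁) = s/√Sₓₓ = 107.36/√180800 = 0.252489.
df = n − 2 = 50.
t* = t_{0.05, 50} = 1.675905.
Margin = t* × SE = 1.675905 × 0.252489 = 0.42315.
CI: -1.9178 ± 0.42315 → (-2.341, -1.495).
With 90% confidence, each one-unit increase in weekly training distance is associated with a change of between -2.341 and -1.495 minutes in marathon finish time.

(-2.341, -1.495)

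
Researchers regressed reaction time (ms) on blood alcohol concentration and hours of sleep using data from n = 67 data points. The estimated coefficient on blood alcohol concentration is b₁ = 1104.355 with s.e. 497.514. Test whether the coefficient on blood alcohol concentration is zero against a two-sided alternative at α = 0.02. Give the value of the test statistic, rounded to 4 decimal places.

t = 2.2197

H₀: β₁ = 0 vs H₁: β₁ ≠ 0.
t = (b₁ − β₁⁰)/SE = 1104.355 / 497.514 = 2.2197.
df = n − k − 1 = 67 − 2 − 1 = 64.
Two-sided p ≈ 0.0300, which is ≥ 0.02, so fail to reject H₀.
The data do not give significant evidence of an association between blood alcohol concentration and reaction time, after adjusting for the other predictors.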